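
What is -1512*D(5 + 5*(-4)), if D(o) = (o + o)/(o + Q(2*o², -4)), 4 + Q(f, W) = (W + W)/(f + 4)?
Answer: -3432240/1439 ≈ -2385.2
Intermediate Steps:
Q(f, W) = -4 + 2*W/(4 + f) (Q(f, W) = -4 + (W + W)/(f + 4) = -4 + (2*W)/(4 + f) = -4 + 2*W/(4 + f))
D(o) = 2*o/(o + 2*(-12 - 4*o²)/(4 + 2*o²)) (D(o) = (o + o)/(o + 2*(-8 - 4 - 4*o²)/(4 + 2*o²)) = (2*o)/(o + 2*(-8 - 4 - 4*o²)/(4 + 2*o²)) = (2*o)/(o + 2*(-12 - 4*o²)/(4 + 2*o²)) = 2*o/(o + 2*(-12 - 4*o²)/(4 + 2*o²)))
-1512*D(5 + 5*(-4)) = -3024*(5 + 5*(-4))*(2 + (5 + 5*(-4))²)/(-12 - 4*(5 + 5*(-4))² + (5 + 5*(-4))*(2 + (5 + 5*(-4))²)) = -3024*(5 - 20)*(2 + (5 - 20)²)/(-12 - 4*(5 - 20)² + (5 - 20)*(2 + (5 - 20)²)) = -3024*(-15)*(2 + (-15)²)/(-12 - 4*(-15)² - 15*(2 + (-15)²)) = -3024*(-15)*(2 + 225)/(-12 - 4*225 - 15*(2 + 225)) = -3024*(-15)*227/(-12 - 900 - 15*227) = -3024*(-15)*227/(-12 - 900 - 3405) = -3024*(-15)*227/(-4317) = -3024*(-15)*(-1)*227/4317 = -1512*2270/1439 = -3432240/1439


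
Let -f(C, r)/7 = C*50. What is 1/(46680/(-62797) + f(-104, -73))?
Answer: 62797/2285764120 ≈ 2.7473e-5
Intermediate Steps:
f(C, r) = -350*C (f(C, r) = -7*C*50 = -350*C)
1/(46680/(-62797) + f(-104, -73)) = 1/(46680/(-62797) - 350*(-104)) = 1/(46680*(-1/62797) + 36400) = 1/(-46680/62797 + 36400) = 1/(2285764120/62797) = 62797/2285764120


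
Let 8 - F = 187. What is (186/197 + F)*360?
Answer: -12627720/197 ≈ -64100.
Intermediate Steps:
F = -179 (F = 8 - 1*187 = 8 - 187 = -179)
(186/197 + F)*360 = (186/197 - 179)*360 = -35077/197*360 = -12627720/197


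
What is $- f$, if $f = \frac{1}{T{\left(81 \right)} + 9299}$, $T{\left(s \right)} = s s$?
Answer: $- \frac{1}{15860} \approx -6.3052 \cdot 10^{-5}$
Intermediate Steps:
$T{\left(s \right)} = s^{2}$
$f = \frac{1}{15860}$ ($f = \frac{1}{81^{2} + 9299} = \frac{1}{6561 + 9299} = \frac{1}{15860} \approx 6.3052 \cdot 10^{-5}$)
$- f = \left(-1\right) \frac{1}{15860} = - \frac{1}{15860}$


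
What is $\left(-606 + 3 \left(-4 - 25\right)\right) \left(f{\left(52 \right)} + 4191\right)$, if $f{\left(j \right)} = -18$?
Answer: $-2891889$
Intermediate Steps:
$\left(-606 + 3 \left(-4 - 25\right)\right) \left(f{\left(52 \right)} + 4191\right) = \left(-606 + 3 \left(-4 - 25\right)\right) \left(-18 + 4191\right) = \left(-606 + 3 \left(-29\right)\right) 4173 = \left(-606 - 87\right) 4173 = \left(-693\right) 4173 = -2891889$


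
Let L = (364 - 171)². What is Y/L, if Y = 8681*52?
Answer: 451412/37249 ≈ 12.119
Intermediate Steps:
Y = 451412
L = 37249 (L = 193² = 37249)
Y/L = 451412/37249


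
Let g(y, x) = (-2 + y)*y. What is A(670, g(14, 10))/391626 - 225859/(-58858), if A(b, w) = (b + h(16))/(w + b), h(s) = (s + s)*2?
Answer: 9265379293108/2414521345563 ≈ 3.8374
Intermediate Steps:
h(s) = 4*s (h(s) = (2*s)*2 = 4*s)
g(y, x) = y*(-2 + y)
A(b, w) = (64 + b)/(b + w) (A(b, w) = (b + 4*16)/(w + b) = (b + 64)/(b + w) = (64 + b)/(b + w))
A(670, g(14, 10))/391626 - 225859/(-58858) = ((64 + 670)/(670 + 14*(-2 + 14)))/391626 - 225859/(-58858) = (734/(670 + 14*12))*(1/391626) - 225859*(-1/58858) = (734/(670 + 168))*(1/391626) + 225859/58858 = (734/838)*(1/391626) + 225859/58858 = ((1/838)*734)*(1/391626) + 225859/58858 = (367/419)*(1/391626) + 225859/58858 = 367/164091294 + 225859/58858 = 9265379293108/2414521345563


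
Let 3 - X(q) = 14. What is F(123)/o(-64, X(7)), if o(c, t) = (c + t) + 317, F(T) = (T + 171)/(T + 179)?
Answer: 147/36542 ≈ 0.0040228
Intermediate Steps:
X(q) = -11 (X(q) = 3 - 1*14 = 3 - 14 = -11)
F(T) = (171 + T)/(179 + T)
o(c, t) = 317 + c + t
F(123)/o(-64, X(7)) = ((171 + 123)/(179 + 123))/(317 - 64 - 11) = (294/302)/242 = ((1/302)*294)*(1/242) = (147/151)*(1/242) = 147/36542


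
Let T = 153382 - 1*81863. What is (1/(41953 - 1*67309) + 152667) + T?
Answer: 5684460215/25356 ≈ 2.2419e+5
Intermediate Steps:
T = 71519 (T = 153382 - 81863 = 71519)
(1/(41953 - 1*67309) + 152667) + T = (1/(41953 - 1*67309) + 152667) + 71519 = (1/(41953 - 67309) + 152667) + 71519 = (1/(-25356) + 152667) + 71519 = (-1/25356 + 152667) + 71519 = 3871024451/25356 + 71519 = 5684460215/25356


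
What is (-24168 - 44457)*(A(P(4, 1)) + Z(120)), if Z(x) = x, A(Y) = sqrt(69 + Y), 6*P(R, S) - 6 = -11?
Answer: -8235000 - 22875*sqrt(2454)/2 ≈ -8.8016e+6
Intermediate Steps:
P(R, S) = -5/6 (P(R, S) = 1 + (1/6)*(-11) = 1 - 11/6 = -5/6)
(-24168 - 44457)*(A(P(4, 1)) + Z(120)) = (-24168 - 44457)*(sqrt(69 - 5/6) + 120) = -68625*(sqrt(409/6) + 120) = -68625*(sqrt(2454)/6 + 120) = -68625*(120 + sqrt(2454)/6) = -8235000 - 22875*sqrt(2454)/2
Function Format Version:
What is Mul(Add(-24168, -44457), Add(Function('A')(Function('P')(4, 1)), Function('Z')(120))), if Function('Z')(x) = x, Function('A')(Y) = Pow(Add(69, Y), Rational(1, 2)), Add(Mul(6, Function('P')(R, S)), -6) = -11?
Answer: Add(-8235000, Mul(Rational(-22875, 2), Pow(2454, Rational(1, 2)))) ≈ -8.8016e+6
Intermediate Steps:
Function('P')(R, S) = Rational(-5, 6) (Function('P')(R, S) = Add(1, Mul(Rational(1, 6), -11)) = Add(1, Rational(-11, 6)) = Rational(-5, 6))
Mul(Add(-24168, -44457), Add(Function('A')(Function('P')(4, 1)), Function('Z')(120))) = Mul(Add(-24168, -44457), Add(Pow(Add(69, Rational(-5, 6)), Rational(1, 2)), 120)) = Mul(-68625, Add(Pow(Rational(409, 6), Rational(1, 2)), 120)) = Mul(-68625, Add(Mul(Rational(1, 6), Pow(2454, Rational(1, 2))), 120)) = Mul(-68625, Add(120, Mul(Rational(1, 6), Pow(2454, Rational(1, 2))))) = Add(-8235000, Mul(Rational(-22875, 2), Pow(2454, Rational(1, 2))))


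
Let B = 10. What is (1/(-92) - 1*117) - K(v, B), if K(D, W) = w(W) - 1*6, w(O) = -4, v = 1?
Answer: -9845/92 ≈ -107.01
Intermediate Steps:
K(D, W) = -10 (K(D, W) = -4 - 1*6 = -4 - 6 = -10)
(1/(-92) - 1*117) - K(v, B) = (1/(-92) - 1*117) - 1*(-10) = (-1/92 - 117) + 10 = -10765/92 + 10 = -9845/92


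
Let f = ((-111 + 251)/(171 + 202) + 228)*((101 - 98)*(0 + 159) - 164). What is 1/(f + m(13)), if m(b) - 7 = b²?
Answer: 373/26728240 ≈ 1.3955e-5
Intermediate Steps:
f = 26662592/373 (f = (140/373 + 228)*(3*159 - 164) = (140*(1/373) + 228)*(477 - 164) = (140/373 + 228)*313 = (85184/373)*313 = 26662592/373 ≈ 71482.)
m(b) = 7 + b²
1/(f + m(13)) = 1/(26662592/373 + (7 + 13²)) = 1/(26662592/373 + (7 + 169)) = 1/(26662592/373 + 176) = 1/(26728240/373) = 373/26728240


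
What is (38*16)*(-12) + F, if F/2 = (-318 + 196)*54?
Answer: -20472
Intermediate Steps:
F = -13176 (F = 2*((-318 + 196)*54) = 2*(-122*54) = 2*(-6588) = -13176)
(38*16)*(-12) + F = (38*16)*(-12) - 13176 = 608*(-12) - 13176 = -7296 - 13176 = -20472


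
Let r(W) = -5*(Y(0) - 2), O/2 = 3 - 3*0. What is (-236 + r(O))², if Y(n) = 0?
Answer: 51076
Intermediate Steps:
O = 6 (O = 2*(3 - 3*0) = 2*(3 + 0) = 2*3 = 6)
r(W) = 10 (r(W) = -5*(0 - 2) = -5*(-2) = 10)
(-236 + r(O))² = (-236 + 10)² = (-226)² = 51076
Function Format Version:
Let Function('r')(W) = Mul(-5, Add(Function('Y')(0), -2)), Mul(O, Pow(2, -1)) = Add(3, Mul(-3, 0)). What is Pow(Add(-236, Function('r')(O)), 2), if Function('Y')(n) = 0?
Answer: 51076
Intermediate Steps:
O = 6 (O = Mul(2, Add(3, Mul(-3, 0))) = Mul(2, Add(3, 0)) = Mul(2, 3) = 6)
Function('r')(W) = 10 (Function('r')(W) = Mul(-5, Add(0, -2)) = Mul(-5, -2) = 10)
Pow(Add(-236, Function('r')(O)), 2) = Pow(Add(-236, 10), 2) = Pow(-226, 2) = 51076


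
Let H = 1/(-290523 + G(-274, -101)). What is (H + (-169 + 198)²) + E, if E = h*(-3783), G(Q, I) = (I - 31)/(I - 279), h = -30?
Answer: 3155495812717/27599652 ≈ 1.1433e+5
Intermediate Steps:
G(Q, I) = (-31 + I)/(-279 + I)
E = 113490 (E = -30*(-3783) = 113490)
H = -95/27599652 (H = 1/(-290523 + (-31 - 101)/(-279 - 101)) = 1/(-290523 - 132/(-380)) = 1/(-290523 - 1/380*(-132)) = 1/(-290523 + 33/95) = 1/(-27599652/95) = -95/27599652 ≈ -3.4421e-6)
(H + (-169 + 198)²) + E = (-95/27599652 + (-169 + 198)²) + 113490 = (-95/27599652 + 29²) + 113490 = (-95/27599652 + 841) + 113490 = 23211307237/27599652 + 113490 = 3155495812717/27599652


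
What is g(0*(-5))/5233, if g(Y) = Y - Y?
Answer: 0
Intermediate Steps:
g(Y) = 0
g(0*(-5))/5233 = 0/5233 = 0*(1/5233) = 0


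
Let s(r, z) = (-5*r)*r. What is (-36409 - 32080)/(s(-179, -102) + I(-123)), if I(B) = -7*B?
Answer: 68489/159344 ≈ 0.42982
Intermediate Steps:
s(r, z) = -5*r**2
(-36409 - 32080)/(s(-179, -102) + I(-123)) = (-36409 - 32080)/(-5*(-179)**2 - 7*(-123)) = -68489/(-5*32041 + 861) = -68489/(-160205 + 861) = -68489/(-159344) = -68489*(-1/159344) = 68489/159344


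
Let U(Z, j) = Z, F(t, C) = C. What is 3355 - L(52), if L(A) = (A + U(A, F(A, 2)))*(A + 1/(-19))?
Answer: -38903/19 ≈ -2047.5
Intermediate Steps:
L(A) = 2*A*(-1/19 + A) (L(A) = (A + A)*(A + 1/(-19)) = (2*A)*(A - 1/19) = (2*A)*(-1/19 + A) = 2*A*(-1/19 + A))
3355 - L(52) = 3355 - 2*52*(-1 + 19*52)/19 = 3355 - 2*52*(-1 + 988)/19 = 3355 - 2*52*987/19 = 3355 - 1*102648/19 = 3355 - 102648/19 = -38903/19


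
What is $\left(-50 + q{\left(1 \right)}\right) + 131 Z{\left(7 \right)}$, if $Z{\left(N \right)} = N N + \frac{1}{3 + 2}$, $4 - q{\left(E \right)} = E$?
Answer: $\frac{31991}{5} \approx 6398.2$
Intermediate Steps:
$q{\left(E \right)} = 4 - E$
$Z{\left(N \right)} = \frac{1}{5} + N^{2}$ ($Z{\left(N \right)} = N^{2} + \frac{1}{5} = \frac{1}{5} + N^{2}$)
$\left(-50 + q{\left(1 \right)}\right) + 131 Z{\left(7 \right)} = \left(-50 + \left(4 - 1\right)\right) + 131 \left(\frac{1}{5} + 7^{2}\right) = \left(-50 + \left(4 - 1\right)\right) + 131 \left(\frac{1}{5} + 49\right) = \left(-50 + 3\right) + 131 \cdot \frac{246}{5} = -47 + \frac{32226}{5} = \frac{31991}{5}$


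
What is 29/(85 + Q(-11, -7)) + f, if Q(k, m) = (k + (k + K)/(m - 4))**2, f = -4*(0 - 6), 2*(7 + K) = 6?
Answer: 520013/21521 ≈ 24.163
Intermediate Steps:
K = -4 (K = -7 + (1/2)*6 = -7 + 3 = -4)
f = 24 (f = -4*(-6) = 24)
Q(k, m) = (k + (-4 + k)/(-4 + m))**2 (Q(k, m) = (k + (k - 4)/(m - 4))**2 = (k + (-4 + k)/(-4 + m))**2)
29/(85 + Q(-11, -7)) + f = 29/(85 + (4 + 3*(-11) - 1*(-11)*(-7))**2/(-4 - 7)**2) + 24 = 29/(85 + (4 - 33 - 77)**2/(-11)**2) + 24 = 29/(85 + (1/121)*(-106)**2) + 24 = 29/(85 + (1/121)*11236) + 24 = 29/(85 + 11236/121) + 24 = 29/(21521/121) + 24 = (121/21521)*29 + 24 = 3509/21521 + 24 = 520013/21521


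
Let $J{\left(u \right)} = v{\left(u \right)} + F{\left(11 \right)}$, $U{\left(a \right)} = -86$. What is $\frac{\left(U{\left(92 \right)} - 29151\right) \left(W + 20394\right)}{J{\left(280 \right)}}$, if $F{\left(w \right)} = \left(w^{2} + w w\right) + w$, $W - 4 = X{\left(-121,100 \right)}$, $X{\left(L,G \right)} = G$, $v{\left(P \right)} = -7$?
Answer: $- \frac{299650013}{123} \approx -2.4362 \cdot 10^{6}$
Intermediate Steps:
$W = 104$ ($W = 4 + 100 = 104$)
$F{\left(w \right)} = w + 2 w^{2}$ ($F{\left(w \right)} = \left(w^{2} + w^{2}\right) + w = 2 w^{2} + w = w + 2 w^{2}$)
$J{\left(u \right)} = 246$ ($J{\left(u \right)} = -7 + 11 \left(1 + 2 \cdot 11\right) = -7 + 11 \left(1 + 22\right) = -7 + 11 \cdot 23 = -7 + 253 = 246$)
$\frac{\left(U{\left(92 \right)} - 29151\right) \left(W + 20394\right)}{J{\left(280 \right)}} = \frac{\left(-86 - 29151\right) \left(104 + 20394\right)}{246} = \left(-29237\right) 20498 \cdot \frac{1}{246} = \left(-599300026\right) \frac{1}{246} = - \frac{299650013}{123}$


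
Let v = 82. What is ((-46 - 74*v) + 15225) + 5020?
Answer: 14131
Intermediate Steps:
((-46 - 74*v) + 15225) + 5020 = ((-46 - 74*82) + 15225) + 5020 = ((-46 - 6068) + 15225) + 5020 = (-6114 + 15225) + 5020 = 9111 + 5020 = 14131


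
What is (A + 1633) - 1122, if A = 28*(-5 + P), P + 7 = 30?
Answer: 1015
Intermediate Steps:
P = 23 (P = -7 + 30 = 23)
A = 504 (A = 28*(-5 + 23) = 28*18 = 504)
(A + 1633) - 1122 = (504 + 1633) - 1122 = 2137 - 1122 = 1015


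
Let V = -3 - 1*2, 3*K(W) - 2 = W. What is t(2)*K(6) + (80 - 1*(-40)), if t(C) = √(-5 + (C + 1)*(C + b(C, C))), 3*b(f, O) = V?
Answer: 120 + 16*I/3 ≈ 120.0 + 5.3333*I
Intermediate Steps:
K(W) = ⅔ + W/3
V = -5 (V = -3 - 2 = -5)
b(f, O) = -5/3 (b(f, O) = (⅓)*(-5) = -5/3)
t(C) = √(-5 + (1 + C)*(-5/3 + C)) (t(C) = √(-5 + (C + 1)*(C - 5/3)) = √(-5 + (1 + C)*(-5/3 + C)))
t(2)*K(6) + (80 - 1*(-40)) = (√(-60 - 6*2 + 9*2²)/3)*(⅔ + (⅓)*6) + (80 - 1*(-40)) = (√(-60 - 12 + 9*4)/3)*(⅔ + 2) + (80 + 40) = (√(-60 - 12 + 36)/3)*(8/3) + 120 = (√(-36)/3)*(8/3) + 120 = ((6*I)/3)*(8/3) + 120 = (2*I)*(8/3) + 120 = 16*I/3 + 120 = 120 + 16*I/3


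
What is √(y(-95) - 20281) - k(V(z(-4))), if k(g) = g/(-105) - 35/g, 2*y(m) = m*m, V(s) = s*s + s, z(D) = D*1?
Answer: 1273/420 + I*√63074/2 ≈ 3.031 + 125.57*I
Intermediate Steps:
z(D) = D
V(s) = s + s² (V(s) = s² + s = s + s²)
y(m) = m²/2 (y(m) = (m*m)/2 = m²/2)
k(g) = -35/g - g/105 (k(g) = g*(-1/105) - 35/g = -g/105 - 35/g = -35/g - g/105)
√(y(-95) - 20281) - k(V(z(-4))) = √((½)*(-95)² - 20281) - (-35*(-1/(4*(1 - 4))) - (-4)*(1 - 4)/105) = √((½)*9025 - 20281) - (-35/((-4*(-3))) - (-4)*(-3)/105) = √(9025/2 - 20281) - (-35/12 - 1/105*12) = √(-31537/2) - (-35*1/12 - 4/35) = I*√63074/2 - (-35/12 - 4/35) = I*√63074/2 - 1*(-1273/420) = I*√63074/2 + 1273/420 = 1273/420 + I*√63074/2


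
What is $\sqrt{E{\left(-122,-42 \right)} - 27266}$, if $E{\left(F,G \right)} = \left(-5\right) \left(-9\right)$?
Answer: $i \sqrt{27221} \approx 164.99 i$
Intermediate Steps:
$E{\left(F,G \right)} = 45$
$\sqrt{E{\left(-122,-42 \right)} - 27266} = \sqrt{45 - 27266} = \sqrt{-27221} = i \sqrt{27221}$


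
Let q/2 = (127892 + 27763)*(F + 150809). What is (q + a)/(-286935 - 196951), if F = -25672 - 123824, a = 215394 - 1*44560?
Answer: -204460432/241943 ≈ -845.08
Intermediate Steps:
a = 170834 (a = 215394 - 44560 = 170834)
F = -149496
q = 408750030 (q = 2*((127892 + 27763)*(-149496 + 150809)) = 2*(155655*1313) = 2*204375015 = 408750030)
(q + a)/(-286935 - 196951) = (408750030 + 170834)/(-286935 - 196951) = 408920864/(-483886) = 408920864*(-1/483886) = -204460432/241943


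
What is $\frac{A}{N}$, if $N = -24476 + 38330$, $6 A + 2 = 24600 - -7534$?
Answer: $\frac{8033}{20781} \approx 0.38656$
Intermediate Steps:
$A = \frac{16066}{3}$ ($A = - \frac{1}{3} + \frac{24600 - -7534}{6} = - \frac{1}{3} + \frac{24600 + 7534}{6} = - \frac{1}{3} + \frac{1}{6} \cdot 32134 = - \frac{1}{3} + \frac{16067}{3} = \frac{16066}{3} \approx 5355.3$)
$N = 13854$
$\frac{A}{N} = \frac{16066}{3 \cdot 13854} = \frac{16066}{3} \cdot \frac{1}{13854} = \frac{8033}{20781}$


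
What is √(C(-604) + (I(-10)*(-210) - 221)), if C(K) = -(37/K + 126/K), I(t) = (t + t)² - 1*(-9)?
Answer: I*√7853643031/302 ≈ 293.45*I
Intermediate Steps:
I(t) = 9 + 4*t² (I(t) = (2*t)² + 9 = 4*t² + 9 = 9 + 4*t²)
C(K) = -163/K
√(C(-604) + (I(-10)*(-210) - 221)) = √(-163/(-604) + ((9 + 4*(-10)²)*(-210) - 221)) = √(-163*(-1/604) + ((9 + 4*100)*(-210) - 221)) = √(163/604 + ((9 + 400)*(-210) - 221)) = √(163/604 + (409*(-210) - 221)) = √(163/604 + (-85890 - 221)) = √(163/604 - 86111) = √(-52010881/604) = I*√7853643031/302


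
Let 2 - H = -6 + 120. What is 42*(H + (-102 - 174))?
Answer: -16296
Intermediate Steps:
H = -112 (H = 2 - (-6 + 120) = 2 - 1*114 = 2 - 114 = -112)
42*(H + (-102 - 174)) = 42*(-112 + (-102 - 174)) = 42*(-112 - 276) = 42*(-388) = -16296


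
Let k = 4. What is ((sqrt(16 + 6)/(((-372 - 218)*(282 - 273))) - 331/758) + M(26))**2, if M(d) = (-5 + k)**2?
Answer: 1285244839327/4050116000100 - 427*sqrt(22)/2012490 ≈ 0.31634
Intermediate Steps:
M(d) = 1 (M(d) = (-5 + 4)**2 = (-1)**2 = 1)
((sqrt(16 + 6)/(((-372 - 218)*(282 - 273))) - 331/758) + M(26))**2 = ((sqrt(16 + 6)/(((-372 - 218)*(282 - 273))) - 331/758) + 1)**2 = ((sqrt(22)/((-590*9)) - 331*1/758) + 1)**2 = ((sqrt(22)/(-5310) - 331/758) + 1)**2 = ((sqrt(22)*(-1/5310) - 331/758) + 1)**2 = ((-sqrt(22)/5310 - 331/758) + 1)**2 = ((-331/758 - sqrt(22)/5310) + 1)**2 = (427/758 - sqrt(22)/5310)**2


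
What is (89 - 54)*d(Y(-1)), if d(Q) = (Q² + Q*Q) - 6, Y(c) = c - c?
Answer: -210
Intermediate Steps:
Y(c) = 0
d(Q) = -6 + 2*Q² (d(Q) = (Q² + Q²) - 6 = 2*Q² - 6 = -6 + 2*Q²)
(89 - 54)*d(Y(-1)) = (89 - 54)*(-6 + 2*0²) = 35*(-6 + 2*0) = 35*(-6 + 0) = 35*(-6) = -210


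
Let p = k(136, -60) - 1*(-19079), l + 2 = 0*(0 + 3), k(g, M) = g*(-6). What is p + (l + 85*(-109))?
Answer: 8996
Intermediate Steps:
k(g, M) = -6*g
l = -2 (l = -2 + 0*(0 + 3) = -2 + 0*3 = -2 + 0 = -2)
p = 18263 (p = -6*136 - 1*(-19079) = -816 + 19079 = 18263)
p + (l + 85*(-109)) = 18263 + (-2 + 85*(-109)) = 18263 + (-2 - 9265) = 18263 - 9267 = 8996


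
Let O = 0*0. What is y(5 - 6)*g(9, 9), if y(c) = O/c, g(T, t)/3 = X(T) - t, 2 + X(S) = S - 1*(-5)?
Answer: 0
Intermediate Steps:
O = 0
X(S) = 3 + S (X(S) = -2 + (S - 1*(-5)) = -2 + (S + 5) = -2 + (5 + S) = 3 + S)
g(T, t) = 9 - 3*t + 3*T (g(T, t) = 3*((3 + T) - t) = 3*(3 + T - t) = 9 - 3*t + 3*T)
y(c) = 0 (y(c) = 0/c = 0)
y(5 - 6)*g(9, 9) = 0*(9 - 3*9 + 3*9) = 0*(9 - 27 + 27) = 0*9 = 0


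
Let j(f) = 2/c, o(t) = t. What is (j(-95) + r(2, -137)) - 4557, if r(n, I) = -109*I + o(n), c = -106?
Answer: 550033/53 ≈ 10378.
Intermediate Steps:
j(f) = -1/53 (j(f) = 2/(-106) = 2*(-1/106) = -1/53)
r(n, I) = n - 109*I (r(n, I) = -109*I + n = n - 109*I)
(j(-95) + r(2, -137)) - 4557 = (-1/53 + (2 - 109*(-137))) - 4557 = (-1/53 + (2 + 14933)) - 4557 = (-1/53 + 14935) - 4557 = 791554/53 - 4557 = 550033/53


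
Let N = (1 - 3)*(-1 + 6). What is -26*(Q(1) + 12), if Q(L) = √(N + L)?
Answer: -312 - 78*I ≈ -312.0 - 78.0*I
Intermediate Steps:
N = -10 (N = -2*5 = -10)
Q(L) = √(-10 + L)
-26*(Q(1) + 12) = -26*(√(-10 + 1) + 12) = -26*(√(-9) + 12) = -26*(3*I + 12) = -26*(12 + 3*I) = -312 - 78*I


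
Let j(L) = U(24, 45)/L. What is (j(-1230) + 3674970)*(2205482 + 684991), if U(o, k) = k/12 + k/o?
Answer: 6968295415219941/656 ≈ 1.0622e+13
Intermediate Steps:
U(o, k) = k/12 + k/o (U(o, k) = k*(1/12) + k/o = k/12 + k/o)
j(L) = 45/(8*L) (j(L) = ((1/12)*45 + 45/24)/L = (15/4 + 45*(1/24))/L = (15/4 + 15/8)/L = 45/(8*L))
(j(-1230) + 3674970)*(2205482 + 684991) = ((45/8)/(-1230) + 3674970)*(2205482 + 684991) = ((45/8)*(-1/1230) + 3674970)*2890473 = (-3/656 + 3674970)*2890473 = (2410780317/656)*2890473 = 6968295415219941/656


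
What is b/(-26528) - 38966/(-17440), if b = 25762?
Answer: 4565631/3614440 ≈ 1.2632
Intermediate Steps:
b/(-26528) - 38966/(-17440) = 25762/(-26528) - 38966/(-17440) = 25762*(-1/26528) - 38966*(-1/17440) = -12881/13264 + 19483/8720 = 4565631/3614440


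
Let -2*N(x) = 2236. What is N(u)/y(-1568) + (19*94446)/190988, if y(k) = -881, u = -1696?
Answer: 47222531/4427906 ≈ 10.665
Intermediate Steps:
N(x) = -1118 (N(x) = -½*2236 = -1118)
N(u)/y(-1568) + (19*94446)/190988 = -1118/(-881) + (19*94446)/190988 = -1118*(-1/881) + 1794474*(1/190988) = 1118/881 + 47223/5026 = 47222531/4427906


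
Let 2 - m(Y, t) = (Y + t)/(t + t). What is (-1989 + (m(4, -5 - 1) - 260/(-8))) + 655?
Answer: -3899/3 ≈ -1299.7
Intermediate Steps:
m(Y, t) = 2 - (Y + t)/(2*t) (m(Y, t) = 2 - (Y + t)/(t + t) = 2 - (Y + t)/(2*t))
(-1989 + (m(4, -5 - 1) - 260/(-8))) + 655 = (-1989 + ((-1*4 + 3*(-5 - 1))/(2*(-5 - 1)) - 260/(-8))) + 655 = (-1989 + ((½)*(-4 + 3*(-6))/(-6) - 260*(-1)/8)) + 655 = (-1989 + ((½)*(-⅙)*(-4 - 18) - 26*(-5/4))) + 655 = (-1989 + ((½)*(-⅙)*(-22) + 65/2)) + 655 = (-1989 + (11/6 + 65/2)) + 655 = (-1989 + 103/3) + 655 = -5864/3 + 655 = -3899/3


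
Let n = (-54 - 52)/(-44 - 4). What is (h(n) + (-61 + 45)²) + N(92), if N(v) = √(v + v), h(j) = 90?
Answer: 346 + 2*√46 ≈ 359.56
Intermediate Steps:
n = 53/24 (n = -106/(-48) = -106*(-1/48) = 53/24 ≈ 2.2083)
N(v) = √2*√v (N(v) = √(2*v) = √2*√v)
(h(n) + (-61 + 45)²) + N(92) = (90 + (-61 + 45)²) + √2*√92 = (90 + (-16)²) + √2*(2*√23) = (90 + 256) + 2*√46 = 346 + 2*√46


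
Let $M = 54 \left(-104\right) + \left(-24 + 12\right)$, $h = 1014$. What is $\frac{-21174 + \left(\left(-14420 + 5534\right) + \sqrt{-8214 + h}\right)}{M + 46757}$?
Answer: $- \frac{30060}{41129} + \frac{60 i \sqrt{2}}{41129} \approx -0.73087 + 0.0020631 i$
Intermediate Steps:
$M = -5628$ ($M = -5616 - 12 = -5628$)
$\frac{-21174 + \left(\left(-14420 + 5534\right) + \sqrt{-8214 + h}\right)}{M + 46757} = \frac{-21174 + \left(\left(-14420 + 5534\right) + \sqrt{-8214 + 1014}\right)}{-5628 + 46757} = \frac{-21174 - \left(8886 - \sqrt{-7200}\right)}{41129} = \left(-21174 - \left(8886 - 60 i \sqrt{2}\right)\right) \frac{1}{41129} = \left(-30060 + 60 i \sqrt{2}\right) \frac{1}{41129} = - \frac{30060}{41129} + \frac{60 i \sqrt{2}}{41129}$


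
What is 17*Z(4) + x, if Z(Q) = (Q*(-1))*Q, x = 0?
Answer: -272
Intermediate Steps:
Z(Q) = -Q² (Z(Q) = (-Q)*Q = -Q²)
17*Z(4) + x = 17*(-1*4²) + 0 = 17*(-1*16) + 0 = 17*(-16) + 0 = -272 + 0 = -272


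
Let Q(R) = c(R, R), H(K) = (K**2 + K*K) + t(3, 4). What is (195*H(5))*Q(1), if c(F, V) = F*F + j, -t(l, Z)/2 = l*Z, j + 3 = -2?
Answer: -20280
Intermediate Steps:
j = -5 (j = -3 - 2 = -5)
t(l, Z) = -2*Z*l (t(l, Z) = -2*l*Z = -2*Z*l)
c(F, V) = -5 + F**2 (c(F, V) = F*F - 5 = F**2 - 5 = -5 + F**2)
H(K) = -24 + 2*K**2 (H(K) = (K**2 + K*K) - 2*4*3 = (K**2 + K**2) - 24 = 2*K**2 - 24 = -24 + 2*K**2)
Q(R) = -5 + R**2
(195*H(5))*Q(1) = (195*(-24 + 2*5**2))*(-5 + 1**2) = (195*(-24 + 2*25))*(-5 + 1) = (195*(-24 + 50))*(-4) = (195*26)*(-4) = 5070*(-4) = -20280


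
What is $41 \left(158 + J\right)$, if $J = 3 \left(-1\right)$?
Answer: $6355$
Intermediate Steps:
$J = -3$
$41 \left(158 + J\right) = 41 \left(158 - 3\right) = 41 \cdot 155 = 6355$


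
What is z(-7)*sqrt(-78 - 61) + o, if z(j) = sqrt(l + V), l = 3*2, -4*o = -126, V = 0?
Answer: 63/2 + I*sqrt(834) ≈ 31.5 + 28.879*I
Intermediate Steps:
o = 63/2 (o = -1/4*(-126) = 63/2 ≈ 31.500)
l = 6
z(j) = sqrt(6) (z(j) = sqrt(6 + 0) = sqrt(6))
z(-7)*sqrt(-78 - 61) + o = sqrt(6)*sqrt(-78 - 61) + 63/2 = sqrt(6)*sqrt(-139) + 63/2 = sqrt(6)*(I*sqrt(139)) + 63/2 = I*sqrt(834) + 63/2 = 63/2 + I*sqrt(834)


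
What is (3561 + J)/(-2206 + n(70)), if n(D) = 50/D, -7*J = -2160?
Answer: -27087/15437 ≈ -1.7547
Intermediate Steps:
J = 2160/7 (J = -⅐*(-2160) = 2160/7 ≈ 308.57)
(3561 + J)/(-2206 + n(70)) = (3561 + 2160/7)/(-2206 + 50/70) = 27087/(7*(-2206 + 50*(1/70))) = 27087/(7*(-2206 + 5/7)) = 27087/(7*(-15437/7)) = (27087/7)*(-7/15437) = -27087/15437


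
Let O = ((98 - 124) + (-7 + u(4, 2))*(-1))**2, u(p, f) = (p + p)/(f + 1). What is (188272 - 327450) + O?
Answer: -1248377/9 ≈ -1.3871e+5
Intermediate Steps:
u(p, f) = 2*p/(1 + f) (u(p, f) = (2*p)/(1 + f) = 2*p/(1 + f))
O = 4225/9 (O = ((98 - 124) + (-7 + 2*4/(1 + 2))*(-1))**2 = (-26 + (-7 + 2*4/3)*(-1))**2 = (-26 + (-7 + 2*4*(1/3))*(-1))**2 = (-26 + (-7 + 8/3)*(-1))**2 = (-26 - 13/3*(-1))**2 = (-26 + 13/3)**2 = (-65/3)**2 = 4225/9 ≈ 469.44)
(188272 - 327450) + O = (188272 - 327450) + 4225/9 = -139178 + 4225/9 = -1248377/9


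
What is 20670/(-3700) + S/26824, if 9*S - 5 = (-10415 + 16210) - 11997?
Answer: -250649881/44661960 ≈ -5.6122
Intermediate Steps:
S = -6197/9 (S = 5/9 + ((-10415 + 16210) - 11997)/9 = 5/9 + (5795 - 11997)/9 = 5/9 + (1/9)*(-6202) = 5/9 - 6202/9 = -6197/9 ≈ -688.56)
20670/(-3700) + S/26824 = 20670/(-3700) - 6197/9/26824 = 20670*(-1/3700) - 6197/9*1/26824 = -2067/370 - 6197/241416 = -250649881/44661960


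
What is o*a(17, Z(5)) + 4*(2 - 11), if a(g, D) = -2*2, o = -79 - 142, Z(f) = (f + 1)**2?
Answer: 848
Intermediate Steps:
Z(f) = (1 + f)**2
o = -221
a(g, D) = -4
o*a(17, Z(5)) + 4*(2 - 11) = -221*(-4) + 4*(2 - 11) = 884 + 4*(-9) = 884 - 36 = 848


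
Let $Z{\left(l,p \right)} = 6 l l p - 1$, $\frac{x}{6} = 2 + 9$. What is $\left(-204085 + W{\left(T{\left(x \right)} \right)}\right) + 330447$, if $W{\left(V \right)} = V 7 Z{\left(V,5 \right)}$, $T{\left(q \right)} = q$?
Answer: $60500060$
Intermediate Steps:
$x = 66$ ($x = 6 \left(2 + 9\right) = 6 \cdot 11 = 66$)
$Z{\left(l,p \right)} = -1 + 6 p l^{2}$ ($Z{\left(l,p \right)} = 6 l^{2} p - 1 = 6 p l^{2} - 1 = -1 + 6 p l^{2}$)
$W{\left(V \right)} = 7 V \left(-1 + 30 V^{2}\right)$ ($W{\left(V \right)} = V 7 \left(-1 + 6 \cdot 5 V^{2}\right) = 7 V \left(-1 + 30 V^{2}\right)$)
$\left(-204085 + W{\left(T{\left(x \right)} \right)}\right) + 330447 = \left(-204085 + \left(\left(-7\right) 66 + 210 \cdot 66^{3}\right)\right) + 330447 = \left(-204085 + \left(-462 + 210 \cdot 287496\right)\right) + 330447 = \left(-204085 + \left(-462 + 60374160\right)\right) + 330447 = \left(-204085 + 60373698\right) + 330447 = 60169613 + 330447 = 60500060$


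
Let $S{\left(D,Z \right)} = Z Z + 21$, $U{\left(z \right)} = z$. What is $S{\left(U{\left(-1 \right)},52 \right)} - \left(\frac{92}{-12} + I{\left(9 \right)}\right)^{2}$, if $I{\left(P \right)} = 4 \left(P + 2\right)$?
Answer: $\frac{12644}{9} \approx 1404.9$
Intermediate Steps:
$I{\left(P \right)} = 8 + 4 P$ ($I{\left(P \right)} = 4 \left(2 + P\right) = 8 + 4 P$)
$S{\left(D,Z \right)} = 21 + Z^{2}$ ($S{\left(D,Z \right)} = Z^{2} + 21 = 21 + Z^{2}$)
$S{\left(U{\left(-1 \right)},52 \right)} - \left(\frac{92}{-12} + I{\left(9 \right)}\right)^{2} = \left(21 + 52^{2}\right) - \left(\frac{92}{-12} + \left(8 + 4 \cdot 9\right)\right)^{2} = \left(21 + 2704\right) - \left(92 \left(- \frac{1}{12}\right) + \left(8 + 36\right)\right)^{2} = 2725 - \left(- \frac{23}{3} + 44\right)^{2} = 2725 - \left(\frac{109}{3}\right)^{2} = 2725 - \frac{11881}{9} = \frac{12644}{9}$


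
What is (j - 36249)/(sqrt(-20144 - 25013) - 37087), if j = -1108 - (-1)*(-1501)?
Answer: 720563323/687745363 + 19429*I*sqrt(45157)/687745363 ≈ 1.0477 + 0.0060032*I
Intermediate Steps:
j = -2609 (j = -1108 - 1*1501 = -1108 - 1501 = -2609)
(j - 36249)/(sqrt(-20144 - 25013) - 37087) = (-2609 - 36249)/(sqrt(-20144 - 25013) - 37087) = -38858/(sqrt(-45157) - 37087) = -38858/(I*sqrt(45157) - 37087) = -38858/(-37087 + I*sqrt(45157))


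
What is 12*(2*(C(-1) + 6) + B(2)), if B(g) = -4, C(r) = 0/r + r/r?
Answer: 120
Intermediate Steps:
C(r) = 1 (C(r) = 0 + 1 = 1)
12*(2*(C(-1) + 6) + B(2)) = 12*(2*(1 + 6) - 4) = 12*(2*7 - 4) = 12*(14 - 4) = 12*10 = 120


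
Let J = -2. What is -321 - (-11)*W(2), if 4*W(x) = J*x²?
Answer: -343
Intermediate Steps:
W(x) = -x²/2 (W(x) = (-2*x²)/4 = -x²/2)
-321 - (-11)*W(2) = -321 - (-11)*(-½*2²) = -321 - (-11)*(-½*4) = -321 - (-11)*(-2) = -321 - 1*22 = -321 - 22 = -343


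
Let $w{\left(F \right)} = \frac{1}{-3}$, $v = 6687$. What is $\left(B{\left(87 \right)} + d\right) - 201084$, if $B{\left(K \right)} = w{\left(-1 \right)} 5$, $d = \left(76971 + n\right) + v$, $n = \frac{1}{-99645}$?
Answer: $- \frac{11701079846}{99645} \approx -1.1743 \cdot 10^{5}$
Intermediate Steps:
$n = - \frac{1}{99645} \approx -1.0036 \cdot 10^{-5}$
$w{\left(F \right)} = - \frac{1}{3}$
$d = \frac{8336101409}{99645}$ ($d = \left(76971 - \frac{1}{99645}\right) + 6687 = \frac{7669775294}{99645} + 6687 = \frac{8336101409}{99645} \approx 83658.0$)
$B{\left(K \right)} = - \frac{5}{3}$ ($B{\left(K \right)} = \left(- \frac{1}{3}\right) 5 = - \frac{5}{3}$)
$\left(B{\left(87 \right)} + d\right) - 201084 = \left(- \frac{5}{3} + \frac{8336101409}{99645}\right) - 201084 = \frac{8335935334}{99645} - 201084 = - \frac{11701079846}{99645}$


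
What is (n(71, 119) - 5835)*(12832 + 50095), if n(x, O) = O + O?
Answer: -352202419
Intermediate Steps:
n(x, O) = 2*O
(n(71, 119) - 5835)*(12832 + 50095) = (2*119 - 5835)*(12832 + 50095) = (238 - 5835)*62927 = -5597*62927 = -352202419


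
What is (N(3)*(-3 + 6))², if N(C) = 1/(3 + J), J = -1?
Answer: 9/4 ≈ 2.2500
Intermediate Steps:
N(C) = ½ (N(C) = 1/(3 - 1) = 1/2 = ½)
(N(3)*(-3 + 6))² = ((-3 + 6)/2)² = ((½)*3)² = (3/2)² = 9/4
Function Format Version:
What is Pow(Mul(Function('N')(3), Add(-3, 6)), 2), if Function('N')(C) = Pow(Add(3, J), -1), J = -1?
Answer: Rational(9, 4) ≈ 2.2500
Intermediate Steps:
Function('N')(C) = Rational(1, 2) (Function('N')(C) = Pow(Add(3, -1), -1) = Pow(2, -1) = Rational(1, 2))
Pow(Mul(Function('N')(3), Add(-3, 6)), 2) = Pow(Mul(Rational(1, 2), Add(-3, 6)), 2) = Pow(Mul(Rational(1, 2), 3), 2) = Pow(Rational(3, 2), 2) = Rational(9, 4)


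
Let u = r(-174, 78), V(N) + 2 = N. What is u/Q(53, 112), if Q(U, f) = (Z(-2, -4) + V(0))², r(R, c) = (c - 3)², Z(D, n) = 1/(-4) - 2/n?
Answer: 90000/49 ≈ 1836.7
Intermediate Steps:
Z(D, n) = -¼ - 2/n (Z(D, n) = 1*(-¼) - 2/n = -¼ - 2/n)
r(R, c) = (-3 + c)²
V(N) = -2 + N
u = 5625 (u = (-3 + 78)² = 75² = 5625)
Q(U, f) = 49/16 (Q(U, f) = ((¼)*(-8 - 1*(-4))/(-4) + (-2 + 0))² = ((¼)*(-¼)*(-8 + 4) - 2)² = ((¼)*(-¼)*(-4) - 2)² = (¼ - 2)² = (-7/4)² = 49/16)
u/Q(53, 112) = 5625/(49/16) = 5625*(16/49) = 90000/49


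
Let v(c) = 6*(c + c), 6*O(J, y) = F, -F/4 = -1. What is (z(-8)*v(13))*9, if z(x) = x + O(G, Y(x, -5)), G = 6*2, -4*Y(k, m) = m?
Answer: -10296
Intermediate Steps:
Y(k, m) = -m/4
G = 12
F = 4 (F = -4*(-1) = 4)
O(J, y) = ⅔ (O(J, y) = (⅙)*4 = ⅔)
v(c) = 12*c (v(c) = 6*(2*c) = 12*c)
z(x) = ⅔ + x (z(x) = x + ⅔ = ⅔ + x)
(z(-8)*v(13))*9 = ((⅔ - 8)*(12*13))*9 = -22/3*156*9 = -1144*9 = -10296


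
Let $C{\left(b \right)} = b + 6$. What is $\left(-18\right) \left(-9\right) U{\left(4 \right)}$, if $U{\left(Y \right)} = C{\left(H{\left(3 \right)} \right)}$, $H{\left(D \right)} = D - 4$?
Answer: $810$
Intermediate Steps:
$H{\left(D \right)} = -4 + D$
$C{\left(b \right)} = 6 + b$
$U{\left(Y \right)} = 5$ ($U{\left(Y \right)} = 6 + \left(-4 + 3\right) = 6 - 1 = 5$)
$\left(-18\right) \left(-9\right) U{\left(4 \right)} = \left(-18\right) \left(-9\right) 5 = 162 \cdot 5 = 810$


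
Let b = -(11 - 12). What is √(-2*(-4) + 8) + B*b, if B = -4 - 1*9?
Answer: -9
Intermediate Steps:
b = 1 (b = -1*(-1) = 1)
B = -13 (B = -4 - 9 = -13)
√(-2*(-4) + 8) + B*b = √(-2*(-4) + 8) - 13*1 = √(8 + 8) - 13 = √16 - 13 = 4 - 13 = -9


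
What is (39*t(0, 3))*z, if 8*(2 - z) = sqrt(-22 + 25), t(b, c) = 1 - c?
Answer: -156 + 39*sqrt(3)/4 ≈ -139.11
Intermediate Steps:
z = 2 - sqrt(3)/8 (z = 2 - sqrt(-22 + 25)/8 = 2 - sqrt(3)/8 ≈ 1.7835)
(39*t(0, 3))*z = (39*(1 - 1*3))*(2 - sqrt(3)/8) = (39*(1 - 3))*(2 - sqrt(3)/8) = (39*(-2))*(2 - sqrt(3)/8) = -78*(2 - sqrt(3)/8) = -156 + 39*sqrt(3)/4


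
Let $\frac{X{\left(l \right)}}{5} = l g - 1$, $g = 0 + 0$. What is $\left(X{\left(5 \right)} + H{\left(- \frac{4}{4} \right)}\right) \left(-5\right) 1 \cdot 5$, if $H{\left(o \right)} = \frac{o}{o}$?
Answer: $100$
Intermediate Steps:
$g = 0$
$H{\left(o \right)} = 1$
$X{\left(l \right)} = -5$ ($X{\left(l \right)} = 5 \left(l 0 - 1\right) = 5 \left(0 - 1\right) = 5 \left(-1\right) = -5$)
$\left(X{\left(5 \right)} + H{\left(- \frac{4}{4} \right)}\right) \left(-5\right) 1 \cdot 5 = \left(-5 + 1\right) \left(-5\right) 1 \cdot 5 = - 4 \left(\left(-5\right) 5\right) = \left(-4\right) \left(-25\right) = 100$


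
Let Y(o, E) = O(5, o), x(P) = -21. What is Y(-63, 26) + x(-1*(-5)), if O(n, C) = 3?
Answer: -18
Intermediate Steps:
Y(o, E) = 3
Y(-63, 26) + x(-1*(-5)) = 3 - 21 = -18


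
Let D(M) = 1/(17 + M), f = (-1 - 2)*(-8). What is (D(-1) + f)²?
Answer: 148225/256 ≈ 579.00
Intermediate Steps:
f = 24 (f = -3*(-8) = 24)
(D(-1) + f)² = (1/(17 - 1) + 24)² = (1/16 + 24)² = (385/16)² = 148225/256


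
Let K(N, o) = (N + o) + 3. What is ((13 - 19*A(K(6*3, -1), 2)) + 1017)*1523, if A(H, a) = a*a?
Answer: 1452942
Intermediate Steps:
K(N, o) = 3 + N + o
A(H, a) = a**2
((13 - 19*A(K(6*3, -1), 2)) + 1017)*1523 = ((13 - 19*2**2) + 1017)*1523 = ((13 - 19*4) + 1017)*1523 = ((13 - 76) + 1017)*1523 = (-63 + 1017)*1523 = 954*1523 = 1452942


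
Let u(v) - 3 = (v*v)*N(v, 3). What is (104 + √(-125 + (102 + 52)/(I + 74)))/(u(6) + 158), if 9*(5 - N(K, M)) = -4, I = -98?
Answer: 104/357 + I*√4731/2142 ≈ 0.29132 + 0.032111*I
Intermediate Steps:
N(K, M) = 49/9 (N(K, M) = 5 - ⅑*(-4) = 5 + 4/9 = 49/9)
u(v) = 3 + 49*v²/9 (u(v) = 3 + (v*v)*(49/9) = 3 + v²*(49/9) = 3 + 49*v²/9)
(104 + √(-125 + (102 + 52)/(I + 74)))/(u(6) + 158) = (104 + √(-125 + (102 + 52)/(-98 + 74)))/((3 + (49/9)*6²) + 158) = (104 + √(-125 + 154/(-24)))/((3 + (49/9)*36) + 158) = (104 + √(-125 + 154*(-1/24)))/((3 + 196) + 158) = (104 + √(-125 - 77/12))/(199 + 158) = (104 + √(-1577/12))/357 = (104 + I*√4731/6)*(1/357) = 104/357 + I*√4731/2142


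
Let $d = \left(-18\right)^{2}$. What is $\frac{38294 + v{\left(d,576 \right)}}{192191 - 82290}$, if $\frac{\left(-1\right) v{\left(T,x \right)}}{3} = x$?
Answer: $\frac{36566}{109901} \approx 0.33272$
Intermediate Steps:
$d = 324$
$v{\left(T,x \right)} = - 3 x$
$\frac{38294 + v{\left(d,576 \right)}}{192191 - 82290} = \frac{38294 - 1728}{192191 - 82290} = \frac{38294 - 1728}{109901} = 36566 \cdot \frac{1}{109901} = \frac{36566}{109901}$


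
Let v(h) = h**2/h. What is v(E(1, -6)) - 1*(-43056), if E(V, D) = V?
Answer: 43057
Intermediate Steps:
v(h) = h
v(E(1, -6)) - 1*(-43056) = 1 - 1*(-43056) = 1 + 43056 = 43057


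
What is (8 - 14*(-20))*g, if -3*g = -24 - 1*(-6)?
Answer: 1728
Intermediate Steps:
g = 6 (g = -(-24 - 1*(-6))/3 = -(-24 + 6)/3 = -⅓*(-18) = 6)
(8 - 14*(-20))*g = (8 - 14*(-20))*6 = (8 + 280)*6 = 288*6 = 1728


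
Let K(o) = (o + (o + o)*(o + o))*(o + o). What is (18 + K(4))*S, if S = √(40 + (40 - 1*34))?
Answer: 562*√46 ≈ 3811.7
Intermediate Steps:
S = √46 (S = √(40 + (40 - 34)) = √(40 + 6) = √46 ≈ 6.7823)
K(o) = 2*o*(o + 4*o²) (K(o) = (o + (2*o)*(2*o))*(2*o) = (o + 4*o²)*(2*o) = 2*o*(o + 4*o²))
(18 + K(4))*S = (18 + 4²*(2 + 8*4))*√46 = (18 + 16*(2 + 32))*√46 = (18 + 16*34)*√46 = (18 + 544)*√46 = 562*√46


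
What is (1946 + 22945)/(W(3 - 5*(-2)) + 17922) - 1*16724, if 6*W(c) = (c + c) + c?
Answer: -599622686/35857 ≈ -16723.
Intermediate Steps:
W(c) = c/2 (W(c) = ((c + c) + c)/6 = (2*c + c)/6 = (3*c)/6 = c/2)
(1946 + 22945)/(W(3 - 5*(-2)) + 17922) - 1*16724 = (1946 + 22945)/((3 - 5*(-2))/2 + 17922) - 1*16724 = 24891/((3 - 1*(-10))/2 + 17922) - 16724 = 24891/((3 + 10)/2 + 17922) - 16724 = 24891/((1/2)*13 + 17922) - 16724 = 24891/(13/2 + 17922) - 16724 = 24891/(35857/2) - 16724 = 24891*(2/35857) - 16724 = 49782/35857 - 16724 = -599622686/35857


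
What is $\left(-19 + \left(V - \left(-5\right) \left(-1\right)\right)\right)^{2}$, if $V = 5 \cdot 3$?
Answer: $81$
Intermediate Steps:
$V = 15$
$\left(-19 + \left(V - \left(-5\right) \left(-1\right)\right)\right)^{2} = \left(-19 + \left(15 - \left(-5\right) \left(-1\right)\right)\right)^{2} = \left(-19 + \left(15 - 5\right)\right)^{2} = \left(-19 + 10\right)^{2} = \left(-9\right)^{2} = 81$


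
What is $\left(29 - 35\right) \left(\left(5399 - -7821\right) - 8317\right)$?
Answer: $-29418$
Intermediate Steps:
$\left(29 - 35\right) \left(\left(5399 - -7821\right) - 8317\right) = \left(29 - 35\right) \left(\left(5399 + 7821\right) - 8317\right) = - 6 \left(13220 - 8317\right) = \left(-6\right) 4903 = -29418$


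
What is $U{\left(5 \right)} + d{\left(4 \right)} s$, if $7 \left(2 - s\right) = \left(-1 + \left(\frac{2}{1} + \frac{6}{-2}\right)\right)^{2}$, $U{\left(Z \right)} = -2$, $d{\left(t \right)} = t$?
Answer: $\frac{26}{7} \approx 3.7143$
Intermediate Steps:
$s = \frac{10}{7}$ ($s = 2 - \frac{\left(-1 + \left(\frac{2}{1} + \frac{6}{-2}\right)\right)^{2}}{7} = 2 - \frac{\left(-1 + \left(2 \cdot 1 + 6 \left(- \frac{1}{2}\right)\right)\right)^{2}}{7} = 2 - \frac{\left(-1 + \left(2 - 3\right)\right)^{2}}{7} = 2 - \frac{\left(-1 - 1\right)^{2}}{7} = 2 - \frac{\left(-2\right)^{2}}{7} = 2 - \frac{4}{7} = \frac{10}{7} \approx 1.4286$)
$U{\left(5 \right)} + d{\left(4 \right)} s = -2 + 4 \cdot \frac{10}{7} = -2 + \frac{40}{7} = \frac{26}{7}$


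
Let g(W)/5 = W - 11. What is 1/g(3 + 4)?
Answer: -1/20 ≈ -0.050000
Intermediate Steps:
g(W) = -55 + 5*W (g(W) = 5*(W - 11) = 5*(-11 + W) = -55 + 5*W)
1/g(3 + 4) = 1/(-55 + 5*(3 + 4)) = 1/(-55 + 5*7) = 1/(-55 + 35) = 1/(-20) = -1/20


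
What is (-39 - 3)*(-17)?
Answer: 714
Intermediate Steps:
(-39 - 3)*(-17) = -42*(-17) = 714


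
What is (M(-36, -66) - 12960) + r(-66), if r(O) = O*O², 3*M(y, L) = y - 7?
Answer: -901411/3 ≈ -3.0047e+5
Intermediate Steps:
M(y, L) = -7/3 + y/3 (M(y, L) = (y - 7)/3 = (-7 + y)/3 = -7/3 + y/3)
r(O) = O³
(M(-36, -66) - 12960) + r(-66) = ((-7/3 + (⅓)*(-36)) - 12960) + (-66)³ = ((-7/3 - 12) - 12960) - 287496 = (-43/3 - 12960) - 287496 = -38923/3 - 287496 = -901411/3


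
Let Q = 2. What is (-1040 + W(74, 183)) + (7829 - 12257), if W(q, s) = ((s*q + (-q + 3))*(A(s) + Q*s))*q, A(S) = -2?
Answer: 362849388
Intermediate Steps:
W(q, s) = q*(-2 + 2*s)*(3 - q + q*s) (W(q, s) = ((s*q + (-q + 3))*(-2 + 2*s))*q = ((q*s + (3 - q))*(-2 + 2*s))*q = ((3 - q + q*s)*(-2 + 2*s))*q = ((-2 + 2*s)*(3 - q + q*s))*q = q*(-2 + 2*s)*(3 - q + q*s))
(-1040 + W(74, 183)) + (7829 - 12257) = (-1040 + 2*74*(-3 + 74 + 3*183 + 74*183² - 2*74*183)) + (7829 - 12257) = (-1040 + 2*74*(-3 + 74 + 549 + 74*33489 - 27084)) - 4428 = (-1040 + 2*74*(-3 + 74 + 549 + 2478186 - 27084)) - 4428 = (-1040 + 2*74*2451722) - 4428 = (-1040 + 362854856) - 4428 = 362853816 - 4428 = 362849388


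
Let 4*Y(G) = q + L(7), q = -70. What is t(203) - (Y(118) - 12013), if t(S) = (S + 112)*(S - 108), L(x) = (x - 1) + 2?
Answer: 83907/2 ≈ 41954.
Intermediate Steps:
L(x) = 1 + x (L(x) = (-1 + x) + 2 = 1 + x)
t(S) = (-108 + S)*(112 + S) (t(S) = (112 + S)*(-108 + S) = (-108 + S)*(112 + S))
Y(G) = -31/2 (Y(G) = (-70 + (1 + 7))/4 = (-70 + 8)/4 = (1/4)*(-62) = -31/2)
t(203) - (Y(118) - 12013) = (-12096 + 203**2 + 4*203) - (-31/2 - 12013) = (-12096 + 41209 + 812) - 1*(-24057/2) = 29925 + 24057/2 = 83907/2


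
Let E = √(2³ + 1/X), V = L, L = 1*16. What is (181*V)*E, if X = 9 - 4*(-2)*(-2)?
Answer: 2896*√385/7 ≈ 8117.7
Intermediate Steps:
L = 16
X = -7 (X = 9 + 8*(-2) = 9 - 16 = -7)
V = 16
E = √385/7 (E = √(2³ + 1/(-7)) = √(8 - ⅐) = √(55/7) = √385/7 ≈ 2.8031)
(181*V)*E = (181*16)*(√385/7) = 2896*(√385/7) = 2896*√385/7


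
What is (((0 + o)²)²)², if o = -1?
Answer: 1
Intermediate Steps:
(((0 + o)²)²)² = (((0 - 1)²)²)² = (((-1)²)²)² = (1²)² = 1² = 1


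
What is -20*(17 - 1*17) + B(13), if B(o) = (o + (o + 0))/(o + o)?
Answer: 1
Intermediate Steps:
B(o) = 1 (B(o) = (o + o)/((2*o)) = (2*o)*(1/(2*o)) = 1)
-20*(17 - 1*17) + B(13) = -20*(17 - 1*17) + 1 = -20*(17 - 17) + 1 = -20*0 + 1 = 0 + 1 = 1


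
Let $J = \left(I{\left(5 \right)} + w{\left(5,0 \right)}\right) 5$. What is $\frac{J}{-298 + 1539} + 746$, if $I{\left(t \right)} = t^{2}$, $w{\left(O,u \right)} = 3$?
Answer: $\frac{925926}{1241} \approx 746.11$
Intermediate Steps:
$J = 140$ ($J = \left(5^{2} + 3\right) 5 = \left(25 + 3\right) 5 = 28 \cdot 5 = 140$)
$\frac{J}{-298 + 1539} + 746 = \frac{140}{-298 + 1539} + 746 = \frac{140}{1241} + 746 = \frac{925926}{1241}$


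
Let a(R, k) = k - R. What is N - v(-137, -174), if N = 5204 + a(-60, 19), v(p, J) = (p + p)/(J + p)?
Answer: 1642739/311 ≈ 5282.1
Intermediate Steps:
v(p, J) = 2*p/(J + p) (v(p, J) = (2*p)/(J + p) = 2*p/(J + p))
N = 5283 (N = 5204 + (19 - 1*(-60)) = 5204 + (19 + 60) = 5204 + 79 = 5283)
N - v(-137, -174) = 5283 - 2*(-137)/(-174 - 137) = 5283 - 2*(-137)/(-311) = 5283 - 2*(-137)*(-1)/311 = 5283 - 1*274/311 = 5283 - 274/311 = 1642739/311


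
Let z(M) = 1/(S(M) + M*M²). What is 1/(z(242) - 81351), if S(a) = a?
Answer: -14172730/1152965758229 ≈ -1.2292e-5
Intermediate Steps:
z(M) = 1/(M + M³) (z(M) = 1/(M + M*M²) = 1/(M + M³))
1/(z(242) - 81351) = 1/(1/(242 + 242³) - 81351) = 1/(1/(242 + 14172488) - 81351) = 1/(1/14172730 - 81351) = 1/(-1152965758229/14172730) = -14172730/1152965758229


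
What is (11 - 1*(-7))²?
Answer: 324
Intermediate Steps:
(11 - 1*(-7))² = (11 + 7)² = 18² = 324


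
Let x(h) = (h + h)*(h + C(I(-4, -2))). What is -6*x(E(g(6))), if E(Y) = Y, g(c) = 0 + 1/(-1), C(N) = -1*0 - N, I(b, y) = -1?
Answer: 0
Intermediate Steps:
C(N) = -N (C(N) = 0 - N = -N)
g(c) = -1 (g(c) = 0 - 1 = -1)
x(h) = 2*h*(1 + h) (x(h) = (h + h)*(h - 1*(-1)) = (2*h)*(h + 1) = (2*h)*(1 + h) = 2*h*(1 + h))
-6*x(E(g(6))) = -12*(-1)*(1 - 1) = -12*(-1)*0 = -6*0 = 0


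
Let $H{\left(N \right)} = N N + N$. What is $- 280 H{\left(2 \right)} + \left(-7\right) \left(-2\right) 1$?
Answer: $-1666$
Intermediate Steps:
$H{\left(N \right)} = N + N^{2}$ ($H{\left(N \right)} = N^{2} + N = N + N^{2}$)
$- 280 H{\left(2 \right)} + \left(-7\right) \left(-2\right) 1 = - 280 \cdot 2 \left(1 + 2\right) + \left(-7\right) \left(-2\right) 1 = - 280 \cdot 2 \cdot 3 + 14 \cdot 1 = \left(-280\right) 6 + 14 = -1680 + 14 = -1666$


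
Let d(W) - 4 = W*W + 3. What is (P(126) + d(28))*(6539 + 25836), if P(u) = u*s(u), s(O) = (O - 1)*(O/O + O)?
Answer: 64783702375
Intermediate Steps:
d(W) = 7 + W² (d(W) = 4 + (W*W + 3) = 4 + (W² + 3) = 4 + (3 + W²) = 7 + W²)
s(O) = (1 + O)*(-1 + O) (s(O) = (-1 + O)*(1 + O) = (1 + O)*(-1 + O))
P(u) = u*(-1 + u²)
(P(126) + d(28))*(6539 + 25836) = ((126³ - 1*126) + (7 + 28²))*(6539 + 25836) = ((2000376 - 126) + (7 + 784))*32375 = (2000250 + 791)*32375 = 2001041*32375 = 64783702375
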